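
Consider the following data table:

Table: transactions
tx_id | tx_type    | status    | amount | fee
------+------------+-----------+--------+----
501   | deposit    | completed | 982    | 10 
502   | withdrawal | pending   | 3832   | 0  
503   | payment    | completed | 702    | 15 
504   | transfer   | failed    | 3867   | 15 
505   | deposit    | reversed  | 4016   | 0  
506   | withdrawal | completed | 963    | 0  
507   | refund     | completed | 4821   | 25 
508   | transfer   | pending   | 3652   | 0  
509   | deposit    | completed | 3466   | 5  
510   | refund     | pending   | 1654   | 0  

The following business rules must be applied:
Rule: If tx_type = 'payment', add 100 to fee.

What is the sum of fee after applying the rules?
170

Step 1: Count records where tx_type = 'payment': 1
Step 2: Total bonus added: 1 × 100 = 100
Step 3: Original sum of fee: 70
Step 4: Final sum = 70 + 100 = 170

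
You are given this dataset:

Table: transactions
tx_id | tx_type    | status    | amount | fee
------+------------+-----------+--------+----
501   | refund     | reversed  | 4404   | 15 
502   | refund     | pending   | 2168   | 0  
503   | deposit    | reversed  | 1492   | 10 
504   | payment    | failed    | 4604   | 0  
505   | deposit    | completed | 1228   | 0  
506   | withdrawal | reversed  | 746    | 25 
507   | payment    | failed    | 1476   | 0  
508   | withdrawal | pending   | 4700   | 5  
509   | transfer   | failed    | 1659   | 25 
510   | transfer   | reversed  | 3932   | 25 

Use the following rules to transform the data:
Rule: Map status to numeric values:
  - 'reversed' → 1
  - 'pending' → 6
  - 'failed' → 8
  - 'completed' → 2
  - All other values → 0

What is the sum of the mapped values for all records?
42

Step 1: Apply mapping to each record
Step 2: Count by status:
  'reversed': 4 records × 1 = 4
  'pending': 2 records × 6 = 12
  'failed': 3 records × 8 = 24
  'completed': 1 records × 2 = 2
Step 3: Sum all mapped values = 42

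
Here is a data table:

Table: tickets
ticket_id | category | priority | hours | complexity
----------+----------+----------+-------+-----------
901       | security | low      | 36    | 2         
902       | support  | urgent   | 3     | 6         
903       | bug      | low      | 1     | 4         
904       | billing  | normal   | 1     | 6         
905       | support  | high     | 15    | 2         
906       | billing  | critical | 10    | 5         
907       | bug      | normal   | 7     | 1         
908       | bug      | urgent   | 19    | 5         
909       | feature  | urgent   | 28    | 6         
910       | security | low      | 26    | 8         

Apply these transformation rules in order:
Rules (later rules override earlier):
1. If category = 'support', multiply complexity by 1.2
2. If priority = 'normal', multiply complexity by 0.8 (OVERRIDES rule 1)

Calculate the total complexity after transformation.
45.2

Step 1: Rule 2 takes priority for records with priority = 'normal'
  - 2 records: 7 × 0.8 = 5.6
Step 2: Rule 1 applies to remaining records with category = 'support'
  - 2 records: 8 × 1.2 = 9.6
Step 3: Other records unchanged: 30
Step 4: Final sum = 5.6 + 9.6 + 30 = 45.2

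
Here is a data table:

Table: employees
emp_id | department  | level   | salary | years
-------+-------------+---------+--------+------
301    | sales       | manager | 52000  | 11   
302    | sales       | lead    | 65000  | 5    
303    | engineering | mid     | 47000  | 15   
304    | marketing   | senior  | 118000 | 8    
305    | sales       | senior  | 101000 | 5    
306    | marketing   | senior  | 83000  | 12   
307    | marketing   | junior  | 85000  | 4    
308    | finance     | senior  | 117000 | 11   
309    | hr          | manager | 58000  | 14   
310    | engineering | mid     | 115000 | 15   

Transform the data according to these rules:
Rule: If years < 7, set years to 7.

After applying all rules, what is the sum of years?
107

Step 1: 3 records have years < 7
Step 2: These records originally summed to 14
Step 3: After setting to minimum: 3 × 7 = 21
Step 4: Unaffected records sum: 86
Step 5: Final sum = 21 + 86 = 107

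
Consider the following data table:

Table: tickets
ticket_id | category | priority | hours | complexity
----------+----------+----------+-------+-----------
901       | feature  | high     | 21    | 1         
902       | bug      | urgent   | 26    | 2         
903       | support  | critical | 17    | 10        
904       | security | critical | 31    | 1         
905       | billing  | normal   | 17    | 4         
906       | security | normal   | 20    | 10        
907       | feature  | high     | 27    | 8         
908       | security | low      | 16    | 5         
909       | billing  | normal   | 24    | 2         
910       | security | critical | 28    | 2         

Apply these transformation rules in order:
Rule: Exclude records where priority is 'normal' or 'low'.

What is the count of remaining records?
6

Step 1: Count records to exclude
  - 3 (normal) + 1 (low) = 4 records
Step 2: Total records: 10
Step 3: Remaining = 10 - 4 = 6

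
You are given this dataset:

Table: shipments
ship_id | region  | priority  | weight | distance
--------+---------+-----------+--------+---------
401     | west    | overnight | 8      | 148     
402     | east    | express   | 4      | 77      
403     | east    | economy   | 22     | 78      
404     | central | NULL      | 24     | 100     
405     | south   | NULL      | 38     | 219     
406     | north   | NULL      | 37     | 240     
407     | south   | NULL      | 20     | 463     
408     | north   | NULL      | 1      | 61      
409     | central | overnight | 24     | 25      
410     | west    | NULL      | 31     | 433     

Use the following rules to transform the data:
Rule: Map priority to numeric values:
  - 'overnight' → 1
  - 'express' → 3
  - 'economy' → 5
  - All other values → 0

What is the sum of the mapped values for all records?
10

Step 1: Apply mapping to each record
Step 2: Count by status:
  'overnight': 2 records × 1 = 2
  'express': 1 records × 3 = 3
  'economy': 1 records × 5 = 5
Step 3: Sum all mapped values = 10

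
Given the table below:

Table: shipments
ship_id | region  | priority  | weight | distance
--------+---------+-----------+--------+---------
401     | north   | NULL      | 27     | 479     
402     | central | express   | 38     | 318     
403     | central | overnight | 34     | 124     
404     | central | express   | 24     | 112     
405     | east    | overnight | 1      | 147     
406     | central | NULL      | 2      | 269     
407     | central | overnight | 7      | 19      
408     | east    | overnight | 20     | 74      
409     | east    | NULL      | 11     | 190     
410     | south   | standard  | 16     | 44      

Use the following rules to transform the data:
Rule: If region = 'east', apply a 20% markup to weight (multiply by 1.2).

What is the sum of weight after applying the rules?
186.4

Step 1: Records with region = 'east' have total weight = 32
Step 2: Apply multiplier: 32 × 1.2 = 38.4
Step 3: Other records total: 148
Step 4: Final sum = 38.4 + 148 = 186.4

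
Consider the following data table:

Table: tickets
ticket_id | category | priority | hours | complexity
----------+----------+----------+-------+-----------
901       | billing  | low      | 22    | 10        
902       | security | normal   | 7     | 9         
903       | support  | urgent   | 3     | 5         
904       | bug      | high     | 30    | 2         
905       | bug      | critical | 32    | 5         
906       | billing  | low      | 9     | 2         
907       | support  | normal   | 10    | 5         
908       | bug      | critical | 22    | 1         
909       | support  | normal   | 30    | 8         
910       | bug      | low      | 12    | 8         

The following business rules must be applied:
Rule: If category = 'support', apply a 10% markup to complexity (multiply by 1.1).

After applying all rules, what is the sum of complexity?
56.8

Step 1: Records with category = 'support' have total complexity = 18
Step 2: Apply multiplier: 18 × 1.1 = 19.8
Step 3: Other records total: 37
Step 4: Final sum = 19.8 + 37 = 56.8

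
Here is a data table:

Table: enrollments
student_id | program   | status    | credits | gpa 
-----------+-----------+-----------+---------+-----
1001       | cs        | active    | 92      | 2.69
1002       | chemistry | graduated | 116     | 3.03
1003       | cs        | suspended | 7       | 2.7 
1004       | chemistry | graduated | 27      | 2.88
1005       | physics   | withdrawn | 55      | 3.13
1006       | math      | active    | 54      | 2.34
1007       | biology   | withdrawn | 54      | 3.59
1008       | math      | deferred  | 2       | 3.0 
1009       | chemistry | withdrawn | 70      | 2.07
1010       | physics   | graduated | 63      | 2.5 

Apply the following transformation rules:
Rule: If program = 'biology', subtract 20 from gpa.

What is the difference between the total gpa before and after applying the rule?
20.0

Step 1: Original sum of gpa = 27.93
Step 2: 1 records have program = 'biology'
Step 3: Each affected record changes by -20
Step 4: Total change = 1 × -20 = -20
Step 5: New sum = 27.93 + -20 = 7.93
Step 6: Difference = |7.93 - 27.93| = 20.0
        (Sum decreased by 20.0)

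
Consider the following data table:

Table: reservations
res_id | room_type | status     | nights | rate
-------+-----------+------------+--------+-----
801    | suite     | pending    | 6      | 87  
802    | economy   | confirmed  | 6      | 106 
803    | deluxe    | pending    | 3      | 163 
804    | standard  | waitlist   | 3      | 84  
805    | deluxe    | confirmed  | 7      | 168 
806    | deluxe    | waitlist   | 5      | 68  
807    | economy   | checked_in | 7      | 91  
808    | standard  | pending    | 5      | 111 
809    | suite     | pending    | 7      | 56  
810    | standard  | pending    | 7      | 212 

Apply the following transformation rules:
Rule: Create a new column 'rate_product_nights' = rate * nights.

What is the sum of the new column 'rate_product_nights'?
6483

Step 1: For each record, compute rate * nights
Example calculations:
  87 * 6 = 522
  106 * 6 = 636
  163 * 3 = 489
  ...
Step 2: Sum all derived values
Step 3: Total = 6483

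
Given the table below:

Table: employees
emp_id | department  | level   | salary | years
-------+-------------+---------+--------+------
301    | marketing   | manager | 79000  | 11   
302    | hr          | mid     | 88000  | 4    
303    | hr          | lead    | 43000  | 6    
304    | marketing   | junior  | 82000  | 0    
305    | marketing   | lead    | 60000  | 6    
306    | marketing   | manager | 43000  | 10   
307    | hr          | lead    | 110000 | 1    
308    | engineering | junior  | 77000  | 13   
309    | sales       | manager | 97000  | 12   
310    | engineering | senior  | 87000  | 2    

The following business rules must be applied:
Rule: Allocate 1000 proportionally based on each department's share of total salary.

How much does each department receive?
engineering: 214.1, hr: 314.62, marketing: 344.65, sales: 126.63

Step 1: Calculate total salary = 766000
Step 2: Calculate each department's proportion:
  engineering: 164000/766000 = 21.41% → 214.1
  hr: 241000/766000 = 31.46% → 314.62
  marketing: 264000/766000 = 34.46% → 344.65
  sales: 97000/766000 = 12.66% → 126.63
Step 3: Verify: sum of allocations ≈ 1000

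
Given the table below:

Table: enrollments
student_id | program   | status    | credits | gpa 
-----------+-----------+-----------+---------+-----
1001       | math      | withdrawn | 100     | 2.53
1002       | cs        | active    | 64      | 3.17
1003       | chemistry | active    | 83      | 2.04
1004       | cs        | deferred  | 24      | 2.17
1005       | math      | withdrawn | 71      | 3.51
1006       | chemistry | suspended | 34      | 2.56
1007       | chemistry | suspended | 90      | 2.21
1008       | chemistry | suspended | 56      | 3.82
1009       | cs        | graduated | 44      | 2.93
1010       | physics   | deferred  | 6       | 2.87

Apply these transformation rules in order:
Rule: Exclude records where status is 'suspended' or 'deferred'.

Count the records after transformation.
5

Step 1: Count records to exclude
  - 3 (suspended) + 2 (deferred) = 5 records
Step 2: Total records: 10
Step 3: Remaining = 10 - 5 = 5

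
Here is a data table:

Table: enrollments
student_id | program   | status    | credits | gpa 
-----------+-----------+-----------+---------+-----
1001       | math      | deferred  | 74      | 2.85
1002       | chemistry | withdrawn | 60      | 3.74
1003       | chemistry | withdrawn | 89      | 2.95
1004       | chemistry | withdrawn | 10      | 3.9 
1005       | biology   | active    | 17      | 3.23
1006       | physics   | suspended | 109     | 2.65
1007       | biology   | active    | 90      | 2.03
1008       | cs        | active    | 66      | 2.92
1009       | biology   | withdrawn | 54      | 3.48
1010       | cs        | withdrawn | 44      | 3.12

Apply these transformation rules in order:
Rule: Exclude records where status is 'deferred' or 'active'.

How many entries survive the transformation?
6

Step 1: Count records to exclude
  - 1 (deferred) + 3 (active) = 4 records
Step 2: Total records: 10
Step 3: Remaining = 10 - 4 = 6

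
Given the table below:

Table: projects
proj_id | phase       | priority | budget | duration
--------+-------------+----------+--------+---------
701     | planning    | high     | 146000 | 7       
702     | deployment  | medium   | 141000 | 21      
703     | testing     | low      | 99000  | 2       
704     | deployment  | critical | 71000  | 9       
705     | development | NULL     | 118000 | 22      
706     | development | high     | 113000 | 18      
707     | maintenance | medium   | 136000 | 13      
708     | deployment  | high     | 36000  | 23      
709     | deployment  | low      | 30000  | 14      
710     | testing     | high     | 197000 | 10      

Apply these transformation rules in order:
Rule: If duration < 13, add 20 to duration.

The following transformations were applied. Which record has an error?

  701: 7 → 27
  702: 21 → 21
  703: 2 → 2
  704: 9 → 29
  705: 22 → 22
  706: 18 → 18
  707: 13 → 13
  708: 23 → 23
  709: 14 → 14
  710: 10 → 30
Record 703 has an error. The correct transformed value should be 22, not 2.

Step 1: Check each record against the rule
Step 2: Record 703 has duration = 2
Step 3: Since 2 < 13, the bonus should have been applied
Step 4: Correct value = 22, but claimed value = 2
Conclusion: Record 703 has the error.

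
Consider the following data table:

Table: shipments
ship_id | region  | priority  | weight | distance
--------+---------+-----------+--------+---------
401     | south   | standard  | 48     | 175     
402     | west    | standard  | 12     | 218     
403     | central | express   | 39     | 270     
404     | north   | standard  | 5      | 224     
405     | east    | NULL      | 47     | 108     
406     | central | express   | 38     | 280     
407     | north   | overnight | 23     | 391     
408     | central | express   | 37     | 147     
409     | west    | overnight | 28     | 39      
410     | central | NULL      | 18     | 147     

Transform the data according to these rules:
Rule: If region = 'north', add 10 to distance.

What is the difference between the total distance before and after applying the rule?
20

Step 1: Original sum of distance = 1999
Step 2: 2 records have region = 'north'
Step 3: Each affected record changes by 10
Step 4: Total change = 2 × 10 = 20
Step 5: New sum = 1999 + 20 = 2019
Step 6: Difference = |2019 - 1999| = 20
        (Sum increased by 20)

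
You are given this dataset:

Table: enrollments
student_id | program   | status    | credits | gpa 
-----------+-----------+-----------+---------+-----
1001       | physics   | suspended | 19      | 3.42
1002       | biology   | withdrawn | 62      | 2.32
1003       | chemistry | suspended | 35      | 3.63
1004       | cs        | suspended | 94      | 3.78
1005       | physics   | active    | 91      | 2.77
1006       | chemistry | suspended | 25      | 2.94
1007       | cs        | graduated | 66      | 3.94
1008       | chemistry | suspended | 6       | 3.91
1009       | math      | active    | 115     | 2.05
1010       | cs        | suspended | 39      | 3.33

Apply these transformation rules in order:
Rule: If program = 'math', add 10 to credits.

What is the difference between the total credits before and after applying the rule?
10

Step 1: Original sum of credits = 552
Step 2: 1 records have program = 'math'
Step 3: Each affected record changes by 10
Step 4: Total change = 1 × 10 = 10
Step 5: New sum = 552 + 10 = 562
Step 6: Difference = |562 - 552| = 10
        (Sum increased by 10)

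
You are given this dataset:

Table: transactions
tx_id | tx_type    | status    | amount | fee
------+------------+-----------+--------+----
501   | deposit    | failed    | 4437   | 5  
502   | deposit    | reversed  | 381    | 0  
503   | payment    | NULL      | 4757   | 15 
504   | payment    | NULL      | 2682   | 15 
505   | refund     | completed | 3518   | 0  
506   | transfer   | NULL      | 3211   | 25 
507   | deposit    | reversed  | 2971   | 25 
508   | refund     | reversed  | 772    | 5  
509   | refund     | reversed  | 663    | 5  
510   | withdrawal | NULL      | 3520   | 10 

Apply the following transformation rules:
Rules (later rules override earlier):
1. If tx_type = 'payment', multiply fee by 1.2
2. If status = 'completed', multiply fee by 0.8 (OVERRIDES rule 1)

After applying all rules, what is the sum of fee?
111.0

Step 1: Rule 2 takes priority for records with status = 'completed'
  - 1 records: 0 × 0.8 = 0.0
Step 2: Rule 1 applies to remaining records with tx_type = 'payment'
  - 2 records: 30 × 1.2 = 36.0
Step 3: Other records unchanged: 75
Step 4: Final sum = 0.0 + 36.0 + 75 = 111.0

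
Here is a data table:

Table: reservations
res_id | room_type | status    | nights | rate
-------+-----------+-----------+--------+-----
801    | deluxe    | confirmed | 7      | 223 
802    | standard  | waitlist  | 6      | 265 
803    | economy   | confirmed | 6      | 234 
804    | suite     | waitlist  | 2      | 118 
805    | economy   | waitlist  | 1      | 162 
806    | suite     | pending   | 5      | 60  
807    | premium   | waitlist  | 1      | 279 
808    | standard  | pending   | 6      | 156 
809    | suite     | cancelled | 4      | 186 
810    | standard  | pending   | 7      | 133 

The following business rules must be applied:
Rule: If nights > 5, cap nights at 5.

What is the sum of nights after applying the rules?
38

Step 1: 5 records have nights > 5
Step 2: These records originally summed to 32
Step 3: After capping: 5 × 5 = 25
Step 4: Unaffected records sum: 13
Step 5: Final sum = 25 + 13 = 38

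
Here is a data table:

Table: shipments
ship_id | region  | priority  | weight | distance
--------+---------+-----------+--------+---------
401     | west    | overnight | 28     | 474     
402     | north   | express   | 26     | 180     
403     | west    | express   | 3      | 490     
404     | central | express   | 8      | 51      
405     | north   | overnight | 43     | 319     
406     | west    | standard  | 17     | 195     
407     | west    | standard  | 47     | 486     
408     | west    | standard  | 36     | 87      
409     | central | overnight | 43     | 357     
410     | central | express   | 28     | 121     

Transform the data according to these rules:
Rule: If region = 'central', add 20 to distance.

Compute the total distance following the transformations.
2820

Step 1: Count records where region = 'central': 3
Step 2: Total bonus added: 3 × 20 = 60
Step 3: Original sum of distance: 2760
Step 4: Final sum = 2760 + 60 = 2820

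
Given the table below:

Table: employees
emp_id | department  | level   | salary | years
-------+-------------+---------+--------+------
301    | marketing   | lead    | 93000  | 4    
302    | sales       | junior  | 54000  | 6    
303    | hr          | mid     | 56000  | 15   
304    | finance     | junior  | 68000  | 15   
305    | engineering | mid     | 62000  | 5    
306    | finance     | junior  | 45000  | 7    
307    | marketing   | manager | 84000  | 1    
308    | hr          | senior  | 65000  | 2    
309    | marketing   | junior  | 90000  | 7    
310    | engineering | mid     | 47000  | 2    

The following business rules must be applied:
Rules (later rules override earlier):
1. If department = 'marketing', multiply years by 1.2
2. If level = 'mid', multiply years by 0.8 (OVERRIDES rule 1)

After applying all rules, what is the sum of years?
62.0

Step 1: Rule 2 takes priority for records with level = 'mid'
  - 3 records: 22 × 0.8 = 17.6
Step 2: Rule 1 applies to remaining records with department = 'marketing'
  - 3 records: 12 × 1.2 = 14.4
Step 3: Other records unchanged: 30
Step 4: Final sum = 17.6 + 14.4 + 30 = 62.0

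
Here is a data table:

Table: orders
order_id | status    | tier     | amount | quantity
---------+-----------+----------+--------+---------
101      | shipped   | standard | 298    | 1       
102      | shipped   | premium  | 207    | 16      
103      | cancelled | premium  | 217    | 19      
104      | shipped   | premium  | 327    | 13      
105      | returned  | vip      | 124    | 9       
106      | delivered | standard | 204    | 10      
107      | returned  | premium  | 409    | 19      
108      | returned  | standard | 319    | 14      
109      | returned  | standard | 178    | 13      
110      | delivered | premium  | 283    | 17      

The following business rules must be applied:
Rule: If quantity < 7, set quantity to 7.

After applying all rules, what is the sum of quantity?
137

Step 1: 1 records have quantity < 7
Step 2: These records originally summed to 1
Step 3: After setting to minimum: 1 × 7 = 7
Step 4: Unaffected records sum: 130
Step 5: Final sum = 7 + 130 = 137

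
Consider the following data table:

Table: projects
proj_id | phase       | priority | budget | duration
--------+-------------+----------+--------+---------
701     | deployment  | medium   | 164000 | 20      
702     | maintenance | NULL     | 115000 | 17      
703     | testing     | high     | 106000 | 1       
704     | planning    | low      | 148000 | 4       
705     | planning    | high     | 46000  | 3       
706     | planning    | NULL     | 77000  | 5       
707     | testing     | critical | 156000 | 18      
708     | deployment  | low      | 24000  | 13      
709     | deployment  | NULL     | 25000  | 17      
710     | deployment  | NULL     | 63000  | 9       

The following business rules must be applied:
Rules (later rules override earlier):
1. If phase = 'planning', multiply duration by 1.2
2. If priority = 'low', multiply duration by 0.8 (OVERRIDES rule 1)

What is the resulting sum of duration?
105.2

Step 1: Rule 2 takes priority for records with priority = 'low'
  - 2 records: 17 × 0.8 = 13.6
Step 2: Rule 1 applies to remaining records with phase = 'planning'
  - 2 records: 8 × 1.2 = 9.6
Step 3: Other records unchanged: 82
Step 4: Final sum = 13.6 + 9.6 + 82 = 105.2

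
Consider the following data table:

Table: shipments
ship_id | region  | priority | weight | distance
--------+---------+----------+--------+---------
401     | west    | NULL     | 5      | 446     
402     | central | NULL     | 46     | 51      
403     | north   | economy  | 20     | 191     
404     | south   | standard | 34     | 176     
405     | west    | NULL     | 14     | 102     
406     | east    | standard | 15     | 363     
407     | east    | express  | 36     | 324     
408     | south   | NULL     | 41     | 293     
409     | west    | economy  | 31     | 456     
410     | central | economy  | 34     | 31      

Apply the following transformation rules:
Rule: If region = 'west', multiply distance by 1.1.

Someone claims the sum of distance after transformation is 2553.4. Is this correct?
No, the correct result is 2533.4.

Step 1: Calculate the correct sum after transformation
Step 2: Apply multiplier 1.1 to records where region = 'west'
Step 3: Correct result = 2533.4
Step 4: Claimed result = 2553.4
Step 5: 2533.4 ≠ 2553.4
Conclusion: The claimed result is incorrect. The correct answer is 2533.4.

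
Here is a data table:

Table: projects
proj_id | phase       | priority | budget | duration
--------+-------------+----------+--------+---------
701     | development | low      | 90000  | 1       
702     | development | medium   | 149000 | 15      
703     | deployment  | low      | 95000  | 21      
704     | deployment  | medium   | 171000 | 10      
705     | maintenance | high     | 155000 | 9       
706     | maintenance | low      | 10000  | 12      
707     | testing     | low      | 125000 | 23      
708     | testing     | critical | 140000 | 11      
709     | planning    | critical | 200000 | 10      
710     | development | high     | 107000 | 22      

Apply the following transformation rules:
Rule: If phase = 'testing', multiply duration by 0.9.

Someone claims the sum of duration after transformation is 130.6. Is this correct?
Yes, the result is correct.

Step 1: Calculate the correct sum after transformation
Step 2: Apply multiplier 0.9 to records where phase = 'testing'
Step 3: Correct result = 130.6
Step 4: Claimed result = 130.6
Step 5: 130.6 = 130.6 ✓
Conclusion: The claimed result is correct.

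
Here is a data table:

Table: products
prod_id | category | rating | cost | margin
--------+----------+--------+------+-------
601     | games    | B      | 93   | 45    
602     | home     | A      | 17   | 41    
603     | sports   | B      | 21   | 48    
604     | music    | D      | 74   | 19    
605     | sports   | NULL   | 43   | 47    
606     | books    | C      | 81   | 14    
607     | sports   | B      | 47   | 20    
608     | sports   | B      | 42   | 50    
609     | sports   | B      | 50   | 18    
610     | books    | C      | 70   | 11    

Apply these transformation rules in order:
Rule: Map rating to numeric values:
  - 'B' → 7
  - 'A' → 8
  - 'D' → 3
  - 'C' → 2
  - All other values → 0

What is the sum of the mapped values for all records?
50

Step 1: Apply mapping to each record
Step 2: Count by status:
  'B': 5 records × 7 = 35
  'A': 1 records × 8 = 8
  'D': 1 records × 3 = 3
  'C': 2 records × 2 = 4
Step 3: Sum all mapped values = 50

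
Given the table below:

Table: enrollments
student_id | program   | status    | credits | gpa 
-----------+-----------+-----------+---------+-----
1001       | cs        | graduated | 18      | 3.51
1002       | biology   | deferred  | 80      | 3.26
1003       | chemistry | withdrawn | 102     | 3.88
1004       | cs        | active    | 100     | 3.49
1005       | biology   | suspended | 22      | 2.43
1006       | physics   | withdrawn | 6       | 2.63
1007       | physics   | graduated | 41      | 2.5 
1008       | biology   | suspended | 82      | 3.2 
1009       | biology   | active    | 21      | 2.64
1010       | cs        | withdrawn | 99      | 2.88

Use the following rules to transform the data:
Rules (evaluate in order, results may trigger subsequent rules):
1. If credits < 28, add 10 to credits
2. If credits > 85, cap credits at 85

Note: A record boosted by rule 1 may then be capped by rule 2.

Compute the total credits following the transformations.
565

Step 1: Apply rule 1 to records with credits < 28
  - 4 records get bonus of 10
  - Of these, 0 records then exceed 85 and get capped
Step 2: Apply rule 2 to records with credits > 85
  - 3 records (original) are capped
Step 3: Calculate final sum = 565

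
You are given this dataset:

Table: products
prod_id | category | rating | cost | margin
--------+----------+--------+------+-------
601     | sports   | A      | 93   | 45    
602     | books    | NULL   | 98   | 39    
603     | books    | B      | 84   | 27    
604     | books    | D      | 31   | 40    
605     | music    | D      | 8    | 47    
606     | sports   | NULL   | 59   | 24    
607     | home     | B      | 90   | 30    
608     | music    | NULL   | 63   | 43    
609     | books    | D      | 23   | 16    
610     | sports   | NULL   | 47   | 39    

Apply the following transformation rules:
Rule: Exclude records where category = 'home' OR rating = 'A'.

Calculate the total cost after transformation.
413

Step 1: Find records where category = 'home' OR rating = 'A'
Step 2: 2 records match, summing to 183
Step 3: Original sum: 596
Step 4: Remaining sum = 596 - 183 = 413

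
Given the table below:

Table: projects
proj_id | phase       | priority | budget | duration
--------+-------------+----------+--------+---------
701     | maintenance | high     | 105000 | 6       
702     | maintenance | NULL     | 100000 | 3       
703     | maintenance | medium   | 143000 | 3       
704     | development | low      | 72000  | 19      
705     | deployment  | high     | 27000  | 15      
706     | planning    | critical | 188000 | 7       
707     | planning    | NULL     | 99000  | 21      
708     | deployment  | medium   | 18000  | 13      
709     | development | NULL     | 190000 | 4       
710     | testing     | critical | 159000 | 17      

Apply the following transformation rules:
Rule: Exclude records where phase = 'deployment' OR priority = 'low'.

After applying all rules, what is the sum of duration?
61

Step 1: Find records where phase = 'deployment' OR priority = 'low'
Step 2: 3 records match, summing to 47
Step 3: Original sum: 108
Step 4: Remaining sum = 108 - 47 = 61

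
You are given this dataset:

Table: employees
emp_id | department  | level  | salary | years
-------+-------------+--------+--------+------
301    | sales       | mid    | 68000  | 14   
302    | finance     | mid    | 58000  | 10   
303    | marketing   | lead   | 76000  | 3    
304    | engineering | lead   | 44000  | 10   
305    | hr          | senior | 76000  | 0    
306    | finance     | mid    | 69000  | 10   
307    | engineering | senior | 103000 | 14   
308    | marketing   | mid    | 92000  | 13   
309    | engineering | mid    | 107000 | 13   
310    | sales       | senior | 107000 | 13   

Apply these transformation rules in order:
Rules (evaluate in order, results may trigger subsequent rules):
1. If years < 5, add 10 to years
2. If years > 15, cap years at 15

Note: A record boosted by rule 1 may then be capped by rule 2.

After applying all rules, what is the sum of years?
120

Step 1: Apply rule 1 to records with years < 5
  - 2 records get bonus of 10
  - Of these, 0 records then exceed 15 and get capped
Step 2: Apply rule 2 to records with years > 15
  - 0 records (original) are capped
Step 3: Calculate final sum = 120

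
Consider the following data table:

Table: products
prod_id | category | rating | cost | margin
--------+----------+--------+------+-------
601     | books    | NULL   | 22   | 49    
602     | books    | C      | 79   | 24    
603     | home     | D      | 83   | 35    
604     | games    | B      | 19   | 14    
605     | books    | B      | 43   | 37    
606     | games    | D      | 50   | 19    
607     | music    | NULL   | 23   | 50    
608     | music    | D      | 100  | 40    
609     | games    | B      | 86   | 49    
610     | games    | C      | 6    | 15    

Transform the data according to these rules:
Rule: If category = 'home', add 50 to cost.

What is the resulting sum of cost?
561

Step 1: Count records where category = 'home': 1
Step 2: Total bonus added: 1 × 50 = 50
Step 3: Original sum of cost: 511
Step 4: Final sum = 511 + 50 = 561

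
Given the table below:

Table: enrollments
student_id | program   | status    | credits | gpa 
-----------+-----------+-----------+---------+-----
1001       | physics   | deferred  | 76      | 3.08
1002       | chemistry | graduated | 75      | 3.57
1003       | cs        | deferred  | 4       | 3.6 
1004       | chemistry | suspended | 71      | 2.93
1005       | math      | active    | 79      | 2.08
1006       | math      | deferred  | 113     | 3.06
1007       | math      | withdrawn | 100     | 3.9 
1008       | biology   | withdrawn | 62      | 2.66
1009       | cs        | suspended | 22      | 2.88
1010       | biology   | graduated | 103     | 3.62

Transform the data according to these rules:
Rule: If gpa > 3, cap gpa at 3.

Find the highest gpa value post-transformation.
3

Step 1: Original maximum gpa = 3.9
Step 2: Apply cap at 3
Step 3: 6 records had gpa > 3 and were capped
Step 4: Maximum after transformation = 3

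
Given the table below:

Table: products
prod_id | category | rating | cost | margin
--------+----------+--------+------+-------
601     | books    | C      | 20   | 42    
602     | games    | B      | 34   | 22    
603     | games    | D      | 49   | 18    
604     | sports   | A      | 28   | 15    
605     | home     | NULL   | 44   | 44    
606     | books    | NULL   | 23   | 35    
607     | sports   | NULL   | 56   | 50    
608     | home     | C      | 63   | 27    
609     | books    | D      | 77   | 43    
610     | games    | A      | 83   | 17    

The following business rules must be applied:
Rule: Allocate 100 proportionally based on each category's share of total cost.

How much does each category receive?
books: 25.16, games: 34.8, home: 22.43, sports: 17.61

Step 1: Calculate total cost = 477
Step 2: Calculate each category's proportion:
  books: 120/477 = 25.16% → 25.16
  games: 166/477 = 34.80% → 34.8
  home: 107/477 = 22.43% → 22.43
  sports: 84/477 = 17.61% → 17.61
Step 3: Verify: sum of allocations ≈ 100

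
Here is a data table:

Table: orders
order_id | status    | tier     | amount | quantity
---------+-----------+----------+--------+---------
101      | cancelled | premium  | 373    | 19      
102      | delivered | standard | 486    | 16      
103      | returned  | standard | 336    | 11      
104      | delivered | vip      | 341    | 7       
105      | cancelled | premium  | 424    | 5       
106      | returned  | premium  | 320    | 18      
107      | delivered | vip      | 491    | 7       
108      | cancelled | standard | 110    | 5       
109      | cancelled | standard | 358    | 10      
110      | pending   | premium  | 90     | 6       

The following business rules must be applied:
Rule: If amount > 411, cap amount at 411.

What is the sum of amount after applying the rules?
3161

Step 1: 3 records have amount > 411
Step 2: These records originally summed to 1401
Step 3: After capping: 3 × 411 = 1233
Step 4: Unaffected records sum: 1928
Step 5: Final sum = 1233 + 1928 = 3161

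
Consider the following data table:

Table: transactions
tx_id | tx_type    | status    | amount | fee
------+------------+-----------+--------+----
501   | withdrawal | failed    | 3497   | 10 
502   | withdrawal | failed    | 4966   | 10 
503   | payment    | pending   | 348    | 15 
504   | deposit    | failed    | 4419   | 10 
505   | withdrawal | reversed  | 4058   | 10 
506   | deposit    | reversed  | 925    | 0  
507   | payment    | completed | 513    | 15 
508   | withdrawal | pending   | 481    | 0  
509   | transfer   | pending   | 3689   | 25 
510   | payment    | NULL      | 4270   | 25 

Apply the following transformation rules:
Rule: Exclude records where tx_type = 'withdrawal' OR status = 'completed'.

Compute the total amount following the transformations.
13651

Step 1: Find records where tx_type = 'withdrawal' OR status = 'completed'
Step 2: 5 records match, summing to 13515
Step 3: Original sum: 27166
Step 4: Remaining sum = 27166 - 13515 = 13651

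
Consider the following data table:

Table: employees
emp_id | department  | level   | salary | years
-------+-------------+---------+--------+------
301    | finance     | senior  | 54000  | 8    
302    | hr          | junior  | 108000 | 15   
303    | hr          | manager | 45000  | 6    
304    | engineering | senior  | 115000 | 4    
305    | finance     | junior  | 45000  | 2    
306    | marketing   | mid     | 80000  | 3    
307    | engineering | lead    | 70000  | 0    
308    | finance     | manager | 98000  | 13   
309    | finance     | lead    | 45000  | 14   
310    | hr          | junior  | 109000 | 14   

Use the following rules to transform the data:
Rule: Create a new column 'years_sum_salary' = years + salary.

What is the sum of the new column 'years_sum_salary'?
769079

Step 1: For each record, compute years + salary
Example calculations:
  8 + 54000 = 54008
  15 + 108000 = 108015
  6 + 45000 = 45006
  ...
Step 2: Sum all derived values
Step 3: Total = 769079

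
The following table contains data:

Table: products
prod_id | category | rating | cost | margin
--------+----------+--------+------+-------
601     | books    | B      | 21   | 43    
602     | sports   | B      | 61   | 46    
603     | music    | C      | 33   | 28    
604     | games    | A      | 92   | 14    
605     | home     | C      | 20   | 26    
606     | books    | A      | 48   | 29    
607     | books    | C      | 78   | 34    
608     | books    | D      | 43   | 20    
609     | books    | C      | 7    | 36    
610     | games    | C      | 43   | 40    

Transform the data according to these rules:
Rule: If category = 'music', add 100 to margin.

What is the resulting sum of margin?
416

Step 1: Count records where category = 'music': 1
Step 2: Total bonus added: 1 × 100 = 100
Step 3: Original sum of margin: 316
Step 4: Final sum = 316 + 100 = 416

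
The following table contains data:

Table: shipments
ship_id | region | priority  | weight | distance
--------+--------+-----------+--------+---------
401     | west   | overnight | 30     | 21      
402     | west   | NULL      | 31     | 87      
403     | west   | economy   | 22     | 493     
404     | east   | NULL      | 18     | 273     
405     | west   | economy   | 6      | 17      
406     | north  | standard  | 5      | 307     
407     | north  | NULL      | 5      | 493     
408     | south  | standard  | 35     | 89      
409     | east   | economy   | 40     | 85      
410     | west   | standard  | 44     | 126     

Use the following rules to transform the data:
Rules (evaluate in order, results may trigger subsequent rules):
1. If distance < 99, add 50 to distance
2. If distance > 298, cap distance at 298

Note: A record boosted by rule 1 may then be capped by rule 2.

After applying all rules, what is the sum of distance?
1842

Step 1: Apply rule 1 to records with distance < 99
  - 5 records get bonus of 50
  - Of these, 0 records then exceed 298 and get capped
Step 2: Apply rule 2 to records with distance > 298
  - 3 records (original) are capped
Step 3: Calculate final sum = 1842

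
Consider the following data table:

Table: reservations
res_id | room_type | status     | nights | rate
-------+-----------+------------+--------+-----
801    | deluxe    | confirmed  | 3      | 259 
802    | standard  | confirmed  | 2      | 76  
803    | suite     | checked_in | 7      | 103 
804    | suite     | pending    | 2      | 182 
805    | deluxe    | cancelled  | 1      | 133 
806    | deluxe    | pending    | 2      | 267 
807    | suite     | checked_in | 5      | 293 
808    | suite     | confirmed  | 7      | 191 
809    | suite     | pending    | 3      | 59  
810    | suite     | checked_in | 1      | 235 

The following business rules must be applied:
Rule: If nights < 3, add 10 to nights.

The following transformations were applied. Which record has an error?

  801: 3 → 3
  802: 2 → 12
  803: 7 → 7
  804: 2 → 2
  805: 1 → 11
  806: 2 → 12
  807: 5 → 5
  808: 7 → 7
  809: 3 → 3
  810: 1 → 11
Record 804 has an error. The correct transformed value should be 12, not 2.

Step 1: Check each record against the rule
Step 2: Record 804 has nights = 2
Step 3: Since 2 < 3, the bonus should have been applied
Step 4: Correct value = 12, but claimed value = 2
Conclusion: Record 804 has the error.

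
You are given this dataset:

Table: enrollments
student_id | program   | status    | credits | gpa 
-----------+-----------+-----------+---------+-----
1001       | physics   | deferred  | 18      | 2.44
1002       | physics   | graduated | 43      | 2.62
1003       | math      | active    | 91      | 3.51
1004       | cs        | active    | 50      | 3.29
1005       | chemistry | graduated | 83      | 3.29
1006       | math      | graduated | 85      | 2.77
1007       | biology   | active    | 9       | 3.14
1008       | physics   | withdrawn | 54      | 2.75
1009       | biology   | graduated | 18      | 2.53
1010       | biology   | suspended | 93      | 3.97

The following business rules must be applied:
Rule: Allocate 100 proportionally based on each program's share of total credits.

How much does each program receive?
biology: 22.06, chemistry: 15.26, cs: 9.19, math: 32.35, physics: 21.14

Step 1: Calculate total credits = 544
Step 2: Calculate each program's proportion:
  biology: 120/544 = 22.06% → 22.06
  chemistry: 83/544 = 15.26% → 15.26
  cs: 50/544 = 9.19% → 9.19
  math: 176/544 = 32.35% → 32.35
  physics: 115/544 = 21.14% → 21.14
Step 3: Verify: sum of allocations ≈ 100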